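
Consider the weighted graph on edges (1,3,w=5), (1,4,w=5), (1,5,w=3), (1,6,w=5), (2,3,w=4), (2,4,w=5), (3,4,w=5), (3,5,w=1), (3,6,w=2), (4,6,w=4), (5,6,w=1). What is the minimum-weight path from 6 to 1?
4 (path: 6 -> 5 -> 1; weights 1 + 3 = 4)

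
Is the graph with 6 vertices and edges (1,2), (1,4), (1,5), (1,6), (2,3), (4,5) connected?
Yes (BFS from 1 visits [1, 2, 4, 5, 6, 3] — all 6 vertices reached)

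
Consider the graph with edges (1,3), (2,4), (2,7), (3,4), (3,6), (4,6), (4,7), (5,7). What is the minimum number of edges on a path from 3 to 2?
2 (path: 3 -> 4 -> 2, 2 edges)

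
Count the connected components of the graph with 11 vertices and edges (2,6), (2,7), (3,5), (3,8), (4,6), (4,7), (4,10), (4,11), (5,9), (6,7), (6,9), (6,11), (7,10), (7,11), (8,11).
2 (components: {1}, {2, 3, 4, 5, 6, 7, 8, 9, 10, 11})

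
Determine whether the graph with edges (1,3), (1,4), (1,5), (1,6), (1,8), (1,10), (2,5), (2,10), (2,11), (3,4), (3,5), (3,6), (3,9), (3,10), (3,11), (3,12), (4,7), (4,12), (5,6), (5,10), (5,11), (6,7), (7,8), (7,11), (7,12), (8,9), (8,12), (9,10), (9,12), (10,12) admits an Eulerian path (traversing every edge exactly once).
Yes (the graph is connected and exactly 2 vertices have odd degree: {2, 7}; any Eulerian path must start and end at those)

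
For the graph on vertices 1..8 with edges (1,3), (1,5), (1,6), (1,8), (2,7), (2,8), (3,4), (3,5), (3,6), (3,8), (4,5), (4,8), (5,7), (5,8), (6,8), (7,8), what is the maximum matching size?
4 (matching: (1,6), (2,7), (3,4), (5,8); upper bound floor(n/2) = floor(8/2) = 4)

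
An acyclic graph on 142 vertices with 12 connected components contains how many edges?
130 (Each of the 12 component trees on V_i vertices has V_i - 1 edges; summing gives V - C = 142 - 12 = 130)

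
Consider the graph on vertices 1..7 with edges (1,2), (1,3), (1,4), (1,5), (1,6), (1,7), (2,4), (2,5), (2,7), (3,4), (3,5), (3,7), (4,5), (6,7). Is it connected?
Yes (BFS from 1 visits [1, 2, 3, 4, 5, 6, 7] — all 7 vertices reached)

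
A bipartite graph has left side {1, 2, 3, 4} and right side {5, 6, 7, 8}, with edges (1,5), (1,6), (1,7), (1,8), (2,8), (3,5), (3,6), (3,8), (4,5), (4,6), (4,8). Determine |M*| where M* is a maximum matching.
4 (matching: (1,7), (2,8), (3,6), (4,5); upper bound min(|L|,|R|) = min(4,4) = 4)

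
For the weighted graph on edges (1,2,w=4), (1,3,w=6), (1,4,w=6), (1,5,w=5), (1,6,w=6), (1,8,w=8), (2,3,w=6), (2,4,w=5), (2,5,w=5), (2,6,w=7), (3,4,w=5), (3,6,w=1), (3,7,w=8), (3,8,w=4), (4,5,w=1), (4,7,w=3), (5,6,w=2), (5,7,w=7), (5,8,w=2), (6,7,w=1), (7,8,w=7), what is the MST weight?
16 (MST edges: (1,2,w=4), (1,5,w=5), (3,6,w=1), (4,5,w=1), (5,6,w=2), (5,8,w=2), (6,7,w=1); sum of weights 4 + 5 + 1 + 1 + 2 + 2 + 1 = 16)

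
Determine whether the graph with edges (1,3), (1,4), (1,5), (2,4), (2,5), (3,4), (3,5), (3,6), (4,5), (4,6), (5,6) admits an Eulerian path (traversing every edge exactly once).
No (4 vertices have odd degree: {1, 4, 5, 6}; Eulerian path requires 0 or 2)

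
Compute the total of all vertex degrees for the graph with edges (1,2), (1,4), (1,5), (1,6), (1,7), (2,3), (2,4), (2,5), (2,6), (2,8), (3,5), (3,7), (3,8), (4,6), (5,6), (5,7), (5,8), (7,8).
36 (handshake: sum of degrees = 2|E| = 2 x 18 = 36)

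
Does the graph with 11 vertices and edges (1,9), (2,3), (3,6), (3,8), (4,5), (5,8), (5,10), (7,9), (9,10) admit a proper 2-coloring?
Yes. Partition: {1, 2, 4, 6, 7, 8, 10, 11}, {3, 5, 9}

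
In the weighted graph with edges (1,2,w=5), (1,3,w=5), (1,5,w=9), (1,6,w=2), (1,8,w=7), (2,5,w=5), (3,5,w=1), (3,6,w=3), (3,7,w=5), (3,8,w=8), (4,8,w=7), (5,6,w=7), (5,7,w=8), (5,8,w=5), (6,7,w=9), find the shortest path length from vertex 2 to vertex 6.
7 (path: 2 -> 1 -> 6; weights 5 + 2 = 7)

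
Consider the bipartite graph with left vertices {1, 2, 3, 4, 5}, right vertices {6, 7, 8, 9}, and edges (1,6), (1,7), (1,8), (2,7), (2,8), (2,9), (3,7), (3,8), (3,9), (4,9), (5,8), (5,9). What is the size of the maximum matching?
4 (matching: (1,6), (2,9), (3,7), (5,8); upper bound min(|L|,|R|) = min(5,4) = 4)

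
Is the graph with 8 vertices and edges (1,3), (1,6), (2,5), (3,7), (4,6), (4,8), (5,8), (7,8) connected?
Yes (BFS from 1 visits [1, 3, 6, 7, 4, 8, 5, 2] — all 8 vertices reached)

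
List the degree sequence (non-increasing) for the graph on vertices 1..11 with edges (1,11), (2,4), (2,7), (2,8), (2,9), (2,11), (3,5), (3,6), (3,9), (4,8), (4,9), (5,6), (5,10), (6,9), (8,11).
[5, 4, 3, 3, 3, 3, 3, 3, 1, 1, 1] (degrees: deg(1)=1, deg(2)=5, deg(3)=3, deg(4)=3, deg(5)=3, deg(6)=3, deg(7)=1, deg(8)=3, deg(9)=4, deg(10)=1, deg(11)=3)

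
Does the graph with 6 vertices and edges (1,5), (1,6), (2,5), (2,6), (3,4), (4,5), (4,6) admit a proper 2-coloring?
Yes. Partition: {1, 2, 4}, {3, 5, 6}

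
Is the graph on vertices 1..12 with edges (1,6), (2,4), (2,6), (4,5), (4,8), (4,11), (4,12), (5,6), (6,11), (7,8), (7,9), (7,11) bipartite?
Yes. Partition: {1, 2, 3, 5, 8, 9, 10, 11, 12}, {4, 6, 7}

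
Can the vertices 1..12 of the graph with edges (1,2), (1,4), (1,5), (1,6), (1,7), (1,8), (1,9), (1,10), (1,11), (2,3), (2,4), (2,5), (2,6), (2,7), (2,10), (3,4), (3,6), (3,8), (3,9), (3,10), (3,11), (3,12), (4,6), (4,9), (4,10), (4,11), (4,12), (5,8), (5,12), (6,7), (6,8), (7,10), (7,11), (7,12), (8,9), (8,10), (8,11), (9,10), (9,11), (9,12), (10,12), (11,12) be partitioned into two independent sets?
No (odd cycle of length 3: 2 -> 1 -> 7 -> 2)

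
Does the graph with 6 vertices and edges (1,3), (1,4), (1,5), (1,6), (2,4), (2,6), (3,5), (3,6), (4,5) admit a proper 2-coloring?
No (odd cycle of length 3: 4 -> 1 -> 5 -> 4)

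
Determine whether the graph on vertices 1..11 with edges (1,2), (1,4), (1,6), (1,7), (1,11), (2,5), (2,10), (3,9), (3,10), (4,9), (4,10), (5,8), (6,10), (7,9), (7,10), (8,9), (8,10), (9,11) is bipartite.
Yes. Partition: {1, 5, 9, 10}, {2, 3, 4, 6, 7, 8, 11}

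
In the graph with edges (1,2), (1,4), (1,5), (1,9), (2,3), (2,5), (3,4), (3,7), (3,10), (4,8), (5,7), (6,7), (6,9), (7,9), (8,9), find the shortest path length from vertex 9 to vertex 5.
2 (path: 9 -> 7 -> 5, 2 edges)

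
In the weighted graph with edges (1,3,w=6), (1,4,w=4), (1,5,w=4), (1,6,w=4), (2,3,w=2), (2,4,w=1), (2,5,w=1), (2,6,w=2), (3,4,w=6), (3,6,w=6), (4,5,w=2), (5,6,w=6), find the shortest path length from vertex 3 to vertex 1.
6 (path: 3 -> 1; weights 6 = 6)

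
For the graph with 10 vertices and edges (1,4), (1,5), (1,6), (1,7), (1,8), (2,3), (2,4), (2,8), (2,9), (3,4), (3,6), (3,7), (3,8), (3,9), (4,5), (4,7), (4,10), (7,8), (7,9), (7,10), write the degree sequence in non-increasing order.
[6, 6, 6, 5, 4, 4, 3, 2, 2, 2] (degrees: deg(1)=5, deg(2)=4, deg(3)=6, deg(4)=6, deg(5)=2, deg(6)=2, deg(7)=6, deg(8)=4, deg(9)=3, deg(10)=2)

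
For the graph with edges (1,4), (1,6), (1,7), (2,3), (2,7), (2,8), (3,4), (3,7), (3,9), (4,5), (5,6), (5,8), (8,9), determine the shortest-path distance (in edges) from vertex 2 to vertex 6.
3 (path: 2 -> 8 -> 5 -> 6, 3 edges)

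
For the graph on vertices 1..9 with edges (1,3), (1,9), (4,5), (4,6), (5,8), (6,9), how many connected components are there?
3 (components: {1, 3, 4, 5, 6, 8, 9}, {2}, {7})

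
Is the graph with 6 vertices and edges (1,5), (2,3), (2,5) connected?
No, it has 3 components: {1, 2, 3, 5}, {4}, {6}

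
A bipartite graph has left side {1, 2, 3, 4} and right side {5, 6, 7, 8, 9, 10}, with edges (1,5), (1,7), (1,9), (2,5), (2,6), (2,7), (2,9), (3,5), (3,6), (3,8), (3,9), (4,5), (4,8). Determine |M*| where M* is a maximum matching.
4 (matching: (1,9), (2,7), (3,6), (4,8); upper bound min(|L|,|R|) = min(4,6) = 4)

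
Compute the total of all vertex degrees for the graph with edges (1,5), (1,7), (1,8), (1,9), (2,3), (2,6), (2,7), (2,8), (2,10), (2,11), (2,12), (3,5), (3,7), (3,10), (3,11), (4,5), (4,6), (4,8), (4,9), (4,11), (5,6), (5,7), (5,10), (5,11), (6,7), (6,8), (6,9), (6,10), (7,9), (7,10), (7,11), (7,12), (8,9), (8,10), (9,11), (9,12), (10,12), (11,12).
76 (handshake: sum of degrees = 2|E| = 2 x 38 = 76)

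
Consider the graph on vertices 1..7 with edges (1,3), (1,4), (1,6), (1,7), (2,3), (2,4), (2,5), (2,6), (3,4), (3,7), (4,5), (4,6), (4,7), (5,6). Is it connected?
Yes (BFS from 1 visits [1, 3, 4, 6, 7, 2, 5] — all 7 vertices reached)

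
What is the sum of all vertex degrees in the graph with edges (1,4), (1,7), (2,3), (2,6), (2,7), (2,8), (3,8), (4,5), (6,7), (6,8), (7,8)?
22 (handshake: sum of degrees = 2|E| = 2 x 11 = 22)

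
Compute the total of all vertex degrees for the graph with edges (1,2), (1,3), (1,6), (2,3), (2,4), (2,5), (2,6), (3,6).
16 (handshake: sum of degrees = 2|E| = 2 x 8 = 16)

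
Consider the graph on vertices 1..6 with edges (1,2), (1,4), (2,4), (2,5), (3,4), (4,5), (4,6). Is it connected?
Yes (BFS from 1 visits [1, 2, 4, 5, 3, 6] — all 6 vertices reached)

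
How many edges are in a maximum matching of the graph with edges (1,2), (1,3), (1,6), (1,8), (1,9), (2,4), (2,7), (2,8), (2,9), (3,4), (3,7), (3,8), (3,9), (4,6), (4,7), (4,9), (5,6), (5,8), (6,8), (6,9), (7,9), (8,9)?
4 (matching: (1,8), (2,4), (5,6), (7,9); upper bound floor(n/2) = floor(9/2) = 4)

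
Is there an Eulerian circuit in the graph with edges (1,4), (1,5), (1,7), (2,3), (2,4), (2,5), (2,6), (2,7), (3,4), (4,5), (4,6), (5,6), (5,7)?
No (6 vertices have odd degree: {1, 2, 4, 5, 6, 7}; Eulerian circuit requires 0)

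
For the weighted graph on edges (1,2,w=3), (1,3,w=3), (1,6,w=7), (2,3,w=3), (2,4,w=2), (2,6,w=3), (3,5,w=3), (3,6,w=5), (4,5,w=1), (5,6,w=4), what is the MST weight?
12 (MST edges: (1,2,w=3), (1,3,w=3), (2,4,w=2), (2,6,w=3), (4,5,w=1); sum of weights 3 + 3 + 2 + 3 + 1 = 12)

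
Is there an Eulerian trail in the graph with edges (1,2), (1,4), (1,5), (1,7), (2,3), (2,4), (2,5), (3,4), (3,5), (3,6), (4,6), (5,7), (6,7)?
Yes (the graph is connected and exactly 2 vertices have odd degree: {6, 7}; any Eulerian path must start and end at those)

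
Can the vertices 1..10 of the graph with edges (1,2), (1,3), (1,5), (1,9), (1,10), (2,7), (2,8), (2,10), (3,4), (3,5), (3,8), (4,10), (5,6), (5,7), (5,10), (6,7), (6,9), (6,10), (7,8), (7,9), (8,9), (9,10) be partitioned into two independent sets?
No (odd cycle of length 3: 2 -> 1 -> 10 -> 2)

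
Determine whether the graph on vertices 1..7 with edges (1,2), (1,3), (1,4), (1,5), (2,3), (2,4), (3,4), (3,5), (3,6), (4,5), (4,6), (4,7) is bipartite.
No (odd cycle of length 3: 4 -> 1 -> 5 -> 4)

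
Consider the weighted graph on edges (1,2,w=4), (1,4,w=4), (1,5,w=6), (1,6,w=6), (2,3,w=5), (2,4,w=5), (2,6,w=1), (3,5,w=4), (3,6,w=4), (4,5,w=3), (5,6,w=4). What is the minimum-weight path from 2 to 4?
5 (path: 2 -> 4; weights 5 = 5)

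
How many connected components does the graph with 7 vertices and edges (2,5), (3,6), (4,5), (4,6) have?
3 (components: {1}, {2, 3, 4, 5, 6}, {7})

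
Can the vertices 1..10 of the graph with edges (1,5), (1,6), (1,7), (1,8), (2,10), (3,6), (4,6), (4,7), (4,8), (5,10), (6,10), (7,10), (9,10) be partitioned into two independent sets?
Yes. Partition: {1, 3, 4, 10}, {2, 5, 6, 7, 8, 9}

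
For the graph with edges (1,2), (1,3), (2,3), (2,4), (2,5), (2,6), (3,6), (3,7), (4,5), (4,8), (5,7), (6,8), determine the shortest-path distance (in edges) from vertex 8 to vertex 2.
2 (path: 8 -> 4 -> 2, 2 edges)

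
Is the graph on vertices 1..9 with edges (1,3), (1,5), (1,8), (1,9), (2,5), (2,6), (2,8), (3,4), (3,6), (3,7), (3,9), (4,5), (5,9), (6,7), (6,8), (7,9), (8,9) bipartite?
No (odd cycle of length 3: 5 -> 1 -> 9 -> 5)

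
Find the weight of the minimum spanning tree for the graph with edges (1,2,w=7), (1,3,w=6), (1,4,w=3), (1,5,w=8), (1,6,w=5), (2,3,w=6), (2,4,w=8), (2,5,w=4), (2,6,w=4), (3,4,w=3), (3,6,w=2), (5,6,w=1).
13 (MST edges: (1,4,w=3), (2,6,w=4), (3,4,w=3), (3,6,w=2), (5,6,w=1); sum of weights 3 + 4 + 3 + 2 + 1 = 13)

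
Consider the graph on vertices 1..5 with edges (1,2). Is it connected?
No, it has 4 components: {1, 2}, {3}, {4}, {5}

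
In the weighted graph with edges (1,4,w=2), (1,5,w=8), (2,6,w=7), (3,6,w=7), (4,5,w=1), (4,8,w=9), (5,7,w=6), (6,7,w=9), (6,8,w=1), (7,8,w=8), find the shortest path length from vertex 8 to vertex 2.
8 (path: 8 -> 6 -> 2; weights 1 + 7 = 8)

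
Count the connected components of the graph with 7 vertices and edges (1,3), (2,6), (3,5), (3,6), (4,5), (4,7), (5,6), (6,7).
1 (components: {1, 2, 3, 4, 5, 6, 7})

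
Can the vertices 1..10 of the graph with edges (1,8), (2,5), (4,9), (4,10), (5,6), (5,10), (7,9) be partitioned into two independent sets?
Yes. Partition: {1, 2, 3, 6, 9, 10}, {4, 5, 7, 8}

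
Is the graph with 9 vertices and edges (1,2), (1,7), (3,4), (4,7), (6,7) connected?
No, it has 4 components: {1, 2, 3, 4, 6, 7}, {5}, {8}, {9}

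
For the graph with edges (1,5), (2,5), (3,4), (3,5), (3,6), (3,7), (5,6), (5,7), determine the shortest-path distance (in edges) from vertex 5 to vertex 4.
2 (path: 5 -> 3 -> 4, 2 edges)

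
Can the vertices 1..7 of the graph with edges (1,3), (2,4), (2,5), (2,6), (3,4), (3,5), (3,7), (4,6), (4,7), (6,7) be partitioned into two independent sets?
No (odd cycle of length 3: 7 -> 3 -> 4 -> 7)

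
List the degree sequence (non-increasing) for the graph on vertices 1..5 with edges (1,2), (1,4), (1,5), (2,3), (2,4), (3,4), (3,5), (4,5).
[4, 3, 3, 3, 3] (degrees: deg(1)=3, deg(2)=3, deg(3)=3, deg(4)=4, deg(5)=3)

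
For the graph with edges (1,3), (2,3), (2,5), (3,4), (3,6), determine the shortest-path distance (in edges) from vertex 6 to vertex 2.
2 (path: 6 -> 3 -> 2, 2 edges)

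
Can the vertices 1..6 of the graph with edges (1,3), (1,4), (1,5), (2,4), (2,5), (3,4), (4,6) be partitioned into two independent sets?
No (odd cycle of length 3: 3 -> 1 -> 4 -> 3)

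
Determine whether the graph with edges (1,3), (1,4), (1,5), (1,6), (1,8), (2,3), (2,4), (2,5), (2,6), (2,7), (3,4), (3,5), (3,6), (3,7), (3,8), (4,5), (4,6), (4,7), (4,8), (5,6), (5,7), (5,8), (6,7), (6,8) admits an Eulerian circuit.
No (8 vertices have odd degree: {1, 2, 3, 4, 5, 6, 7, 8}; Eulerian circuit requires 0)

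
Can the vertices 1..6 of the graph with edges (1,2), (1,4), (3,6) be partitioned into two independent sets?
Yes. Partition: {1, 3, 5}, {2, 4, 6}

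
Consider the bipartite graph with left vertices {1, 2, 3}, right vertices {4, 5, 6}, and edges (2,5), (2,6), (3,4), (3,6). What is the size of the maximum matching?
2 (matching: (2,5), (3,6); upper bound min(|L|,|R|) = min(3,3) = 3)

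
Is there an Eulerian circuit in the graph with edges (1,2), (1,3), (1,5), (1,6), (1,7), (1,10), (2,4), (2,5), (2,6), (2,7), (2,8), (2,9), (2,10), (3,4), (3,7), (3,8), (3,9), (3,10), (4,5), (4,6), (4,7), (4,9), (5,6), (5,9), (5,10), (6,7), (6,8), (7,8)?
Yes (the graph is connected and all 10 vertices have even degree)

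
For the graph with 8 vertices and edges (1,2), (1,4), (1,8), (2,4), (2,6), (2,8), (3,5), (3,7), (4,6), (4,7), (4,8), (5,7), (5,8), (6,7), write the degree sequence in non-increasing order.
[5, 4, 4, 4, 3, 3, 3, 2] (degrees: deg(1)=3, deg(2)=4, deg(3)=2, deg(4)=5, deg(5)=3, deg(6)=3, deg(7)=4, deg(8)=4)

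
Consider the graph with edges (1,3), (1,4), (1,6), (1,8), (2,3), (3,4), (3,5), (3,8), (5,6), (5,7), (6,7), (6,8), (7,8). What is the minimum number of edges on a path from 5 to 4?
2 (path: 5 -> 3 -> 4, 2 edges)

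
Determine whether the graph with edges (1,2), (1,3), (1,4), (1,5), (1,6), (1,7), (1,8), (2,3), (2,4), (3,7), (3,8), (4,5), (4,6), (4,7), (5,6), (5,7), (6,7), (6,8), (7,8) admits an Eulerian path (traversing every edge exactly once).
No (4 vertices have odd degree: {1, 2, 4, 6}; Eulerian path requires 0 or 2)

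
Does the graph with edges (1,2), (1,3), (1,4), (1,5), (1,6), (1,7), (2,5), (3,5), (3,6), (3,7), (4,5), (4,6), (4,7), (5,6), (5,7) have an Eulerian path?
Yes — and in fact it has an Eulerian circuit (the graph is connected and all 7 vertices have even degree)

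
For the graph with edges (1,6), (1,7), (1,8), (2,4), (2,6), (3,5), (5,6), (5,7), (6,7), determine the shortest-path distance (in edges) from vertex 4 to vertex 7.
3 (path: 4 -> 2 -> 6 -> 7, 3 edges)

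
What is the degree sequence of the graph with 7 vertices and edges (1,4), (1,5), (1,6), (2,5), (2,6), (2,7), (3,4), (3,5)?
[3, 3, 3, 2, 2, 2, 1] (degrees: deg(1)=3, deg(2)=3, deg(3)=2, deg(4)=2, deg(5)=3, deg(6)=2, deg(7)=1)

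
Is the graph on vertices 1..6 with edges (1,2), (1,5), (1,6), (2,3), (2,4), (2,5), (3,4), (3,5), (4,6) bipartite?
No (odd cycle of length 3: 2 -> 1 -> 5 -> 2)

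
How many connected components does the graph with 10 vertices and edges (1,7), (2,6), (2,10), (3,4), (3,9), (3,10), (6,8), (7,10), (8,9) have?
2 (components: {1, 2, 3, 4, 6, 7, 8, 9, 10}, {5})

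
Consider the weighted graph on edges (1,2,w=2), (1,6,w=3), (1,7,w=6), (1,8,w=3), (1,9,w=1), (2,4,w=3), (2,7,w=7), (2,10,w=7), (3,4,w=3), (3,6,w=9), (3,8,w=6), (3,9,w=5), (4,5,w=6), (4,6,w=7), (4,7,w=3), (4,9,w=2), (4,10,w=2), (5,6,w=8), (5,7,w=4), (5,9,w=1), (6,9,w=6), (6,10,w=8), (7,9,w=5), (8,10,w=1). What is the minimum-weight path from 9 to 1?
1 (path: 9 -> 1; weights 1 = 1)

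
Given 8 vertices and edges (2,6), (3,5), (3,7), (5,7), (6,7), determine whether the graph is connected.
No, it has 4 components: {1}, {2, 3, 5, 6, 7}, {4}, {8}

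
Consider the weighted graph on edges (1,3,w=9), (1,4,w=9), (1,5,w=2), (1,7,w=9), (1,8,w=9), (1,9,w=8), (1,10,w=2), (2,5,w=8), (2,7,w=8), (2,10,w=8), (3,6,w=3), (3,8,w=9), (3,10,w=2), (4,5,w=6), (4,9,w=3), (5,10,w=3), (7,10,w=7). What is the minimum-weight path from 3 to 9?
12 (path: 3 -> 10 -> 1 -> 9; weights 2 + 2 + 8 = 12)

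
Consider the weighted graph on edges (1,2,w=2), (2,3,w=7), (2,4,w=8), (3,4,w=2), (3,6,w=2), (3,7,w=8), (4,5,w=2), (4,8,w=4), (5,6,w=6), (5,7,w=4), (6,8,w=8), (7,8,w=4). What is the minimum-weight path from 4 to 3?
2 (path: 4 -> 3; weights 2 = 2)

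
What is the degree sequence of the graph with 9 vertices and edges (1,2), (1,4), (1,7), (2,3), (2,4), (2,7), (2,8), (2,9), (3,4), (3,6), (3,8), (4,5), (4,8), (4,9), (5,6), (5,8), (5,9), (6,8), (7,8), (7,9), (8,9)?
[7, 6, 6, 5, 4, 4, 4, 3, 3] (degrees: deg(1)=3, deg(2)=6, deg(3)=4, deg(4)=6, deg(5)=4, deg(6)=3, deg(7)=4, deg(8)=7, deg(9)=5)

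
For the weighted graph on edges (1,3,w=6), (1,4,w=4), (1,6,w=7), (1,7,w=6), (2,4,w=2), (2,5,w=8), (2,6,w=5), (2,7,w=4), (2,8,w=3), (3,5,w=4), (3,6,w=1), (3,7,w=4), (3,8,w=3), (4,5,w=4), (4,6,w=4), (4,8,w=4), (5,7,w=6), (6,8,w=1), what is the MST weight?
19 (MST edges: (1,4,w=4), (2,4,w=2), (2,7,w=4), (2,8,w=3), (3,5,w=4), (3,6,w=1), (6,8,w=1); sum of weights 4 + 2 + 4 + 3 + 4 + 1 + 1 = 19)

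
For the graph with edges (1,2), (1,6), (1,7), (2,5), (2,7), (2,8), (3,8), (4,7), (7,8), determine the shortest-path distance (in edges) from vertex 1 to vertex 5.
2 (path: 1 -> 2 -> 5, 2 edges)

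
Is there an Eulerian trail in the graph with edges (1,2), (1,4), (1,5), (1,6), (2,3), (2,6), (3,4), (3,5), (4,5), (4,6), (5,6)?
Yes (the graph is connected and exactly 2 vertices have odd degree: {2, 3}; any Eulerian path must start and end at those)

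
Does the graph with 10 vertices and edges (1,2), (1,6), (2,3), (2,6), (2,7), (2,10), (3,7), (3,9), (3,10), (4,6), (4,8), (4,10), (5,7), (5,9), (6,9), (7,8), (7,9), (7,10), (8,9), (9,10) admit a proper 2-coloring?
No (odd cycle of length 3: 2 -> 1 -> 6 -> 2)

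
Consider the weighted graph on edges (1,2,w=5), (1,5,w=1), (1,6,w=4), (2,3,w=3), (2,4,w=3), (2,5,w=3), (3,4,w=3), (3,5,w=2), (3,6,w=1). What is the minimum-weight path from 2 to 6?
4 (path: 2 -> 3 -> 6; weights 3 + 1 = 4)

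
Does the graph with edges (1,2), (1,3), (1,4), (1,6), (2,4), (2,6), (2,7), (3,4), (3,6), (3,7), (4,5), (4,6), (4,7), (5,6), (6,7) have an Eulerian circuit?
Yes (the graph is connected and all 7 vertices have even degree)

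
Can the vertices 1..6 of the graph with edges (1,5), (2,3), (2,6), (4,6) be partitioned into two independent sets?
Yes. Partition: {1, 2, 4}, {3, 5, 6}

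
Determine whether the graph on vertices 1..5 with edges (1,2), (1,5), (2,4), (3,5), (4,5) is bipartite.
Yes. Partition: {1, 3, 4}, {2, 5}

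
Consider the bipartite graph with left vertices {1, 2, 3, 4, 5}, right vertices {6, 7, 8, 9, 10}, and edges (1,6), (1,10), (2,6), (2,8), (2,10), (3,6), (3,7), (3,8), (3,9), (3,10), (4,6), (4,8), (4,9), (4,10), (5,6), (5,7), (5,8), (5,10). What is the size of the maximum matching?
5 (matching: (1,10), (2,8), (3,9), (4,6), (5,7); upper bound min(|L|,|R|) = min(5,5) = 5)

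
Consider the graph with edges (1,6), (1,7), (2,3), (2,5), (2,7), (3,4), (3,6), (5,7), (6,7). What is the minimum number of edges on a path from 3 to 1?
2 (path: 3 -> 6 -> 1, 2 edges)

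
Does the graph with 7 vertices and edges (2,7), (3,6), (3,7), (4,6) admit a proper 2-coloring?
Yes. Partition: {1, 2, 3, 4, 5}, {6, 7}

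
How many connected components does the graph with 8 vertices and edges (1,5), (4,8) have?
6 (components: {1, 5}, {2}, {3}, {4, 8}, {6}, {7})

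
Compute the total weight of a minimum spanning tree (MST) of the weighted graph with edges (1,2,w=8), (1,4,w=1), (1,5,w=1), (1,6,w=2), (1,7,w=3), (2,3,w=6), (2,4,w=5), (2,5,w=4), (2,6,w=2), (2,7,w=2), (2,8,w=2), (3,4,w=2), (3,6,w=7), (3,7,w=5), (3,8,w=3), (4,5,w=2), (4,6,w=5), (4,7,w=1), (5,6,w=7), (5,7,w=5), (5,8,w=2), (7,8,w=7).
11 (MST edges: (1,4,w=1), (1,5,w=1), (1,6,w=2), (2,6,w=2), (2,8,w=2), (3,4,w=2), (4,7,w=1); sum of weights 1 + 1 + 2 + 2 + 2 + 2 + 1 = 11)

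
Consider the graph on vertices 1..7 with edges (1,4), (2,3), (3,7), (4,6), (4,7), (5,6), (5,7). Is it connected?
Yes (BFS from 1 visits [1, 4, 6, 7, 5, 3, 2] — all 7 vertices reached)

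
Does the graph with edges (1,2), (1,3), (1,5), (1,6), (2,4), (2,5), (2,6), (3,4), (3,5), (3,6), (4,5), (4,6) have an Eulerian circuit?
Yes (the graph is connected and all 6 vertices have even degree)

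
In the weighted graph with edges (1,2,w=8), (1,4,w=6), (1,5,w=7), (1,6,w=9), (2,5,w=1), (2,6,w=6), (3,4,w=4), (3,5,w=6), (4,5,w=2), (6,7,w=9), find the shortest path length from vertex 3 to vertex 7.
22 (path: 3 -> 5 -> 2 -> 6 -> 7; weights 6 + 1 + 6 + 9 = 22)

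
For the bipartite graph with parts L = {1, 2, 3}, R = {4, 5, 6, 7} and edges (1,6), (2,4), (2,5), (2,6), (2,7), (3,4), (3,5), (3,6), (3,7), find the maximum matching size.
3 (matching: (1,6), (2,7), (3,5); upper bound min(|L|,|R|) = min(3,4) = 3)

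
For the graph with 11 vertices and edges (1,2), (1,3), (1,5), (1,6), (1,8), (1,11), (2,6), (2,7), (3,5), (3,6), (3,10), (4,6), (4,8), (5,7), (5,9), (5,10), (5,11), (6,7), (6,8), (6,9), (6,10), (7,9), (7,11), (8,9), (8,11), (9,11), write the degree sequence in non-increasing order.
[8, 6, 6, 5, 5, 5, 5, 4, 3, 3, 2] (degrees: deg(1)=6, deg(2)=3, deg(3)=4, deg(4)=2, deg(5)=6, deg(6)=8, deg(7)=5, deg(8)=5, deg(9)=5, deg(10)=3, deg(11)=5)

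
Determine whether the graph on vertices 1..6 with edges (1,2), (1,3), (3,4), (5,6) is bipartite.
Yes. Partition: {1, 4, 5}, {2, 3, 6}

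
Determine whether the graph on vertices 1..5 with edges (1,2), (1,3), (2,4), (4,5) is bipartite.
Yes. Partition: {1, 4}, {2, 3, 5}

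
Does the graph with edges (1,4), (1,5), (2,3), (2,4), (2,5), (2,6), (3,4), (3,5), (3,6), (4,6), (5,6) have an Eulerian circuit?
Yes (the graph is connected and all 6 vertices have even degree)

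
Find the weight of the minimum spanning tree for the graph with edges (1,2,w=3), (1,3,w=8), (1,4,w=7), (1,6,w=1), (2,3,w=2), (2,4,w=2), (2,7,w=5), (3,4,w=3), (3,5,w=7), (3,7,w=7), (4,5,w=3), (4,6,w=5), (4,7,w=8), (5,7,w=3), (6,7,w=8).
14 (MST edges: (1,2,w=3), (1,6,w=1), (2,3,w=2), (2,4,w=2), (4,5,w=3), (5,7,w=3); sum of weights 3 + 1 + 2 + 2 + 3 + 3 = 14)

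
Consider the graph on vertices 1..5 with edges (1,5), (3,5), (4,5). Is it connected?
No, it has 2 components: {1, 3, 4, 5}, {2}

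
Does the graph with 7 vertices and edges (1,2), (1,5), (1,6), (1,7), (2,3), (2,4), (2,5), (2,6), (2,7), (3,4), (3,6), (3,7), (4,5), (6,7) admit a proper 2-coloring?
No (odd cycle of length 3: 6 -> 1 -> 2 -> 6)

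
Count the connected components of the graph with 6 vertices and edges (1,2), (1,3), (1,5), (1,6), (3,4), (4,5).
1 (components: {1, 2, 3, 4, 5, 6})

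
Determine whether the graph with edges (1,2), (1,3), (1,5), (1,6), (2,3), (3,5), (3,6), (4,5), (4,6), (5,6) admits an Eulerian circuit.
Yes (the graph is connected and all 6 vertices have even degree)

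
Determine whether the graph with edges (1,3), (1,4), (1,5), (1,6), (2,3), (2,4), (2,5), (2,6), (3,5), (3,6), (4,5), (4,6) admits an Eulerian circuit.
Yes (the graph is connected and all 6 vertices have even degree)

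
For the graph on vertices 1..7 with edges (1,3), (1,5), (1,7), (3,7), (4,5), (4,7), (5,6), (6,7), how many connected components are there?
2 (components: {1, 3, 4, 5, 6, 7}, {2})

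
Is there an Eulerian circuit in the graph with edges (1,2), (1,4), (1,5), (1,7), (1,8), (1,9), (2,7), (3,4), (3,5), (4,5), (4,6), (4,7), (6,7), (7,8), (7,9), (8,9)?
No (4 vertices have odd degree: {4, 5, 8, 9}; Eulerian circuit requires 0)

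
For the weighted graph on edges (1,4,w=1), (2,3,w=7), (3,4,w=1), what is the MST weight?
9 (MST edges: (1,4,w=1), (2,3,w=7), (3,4,w=1); sum of weights 1 + 7 + 1 = 9)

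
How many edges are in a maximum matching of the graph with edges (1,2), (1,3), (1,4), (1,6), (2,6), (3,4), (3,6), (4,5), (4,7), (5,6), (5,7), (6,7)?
3 (matching: (1,3), (4,5), (6,7); upper bound floor(n/2) = floor(7/2) = 3)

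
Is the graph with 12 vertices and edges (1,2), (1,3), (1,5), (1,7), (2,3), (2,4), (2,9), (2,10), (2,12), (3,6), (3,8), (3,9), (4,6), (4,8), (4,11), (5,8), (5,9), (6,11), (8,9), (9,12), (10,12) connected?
Yes (BFS from 1 visits [1, 2, 3, 5, 7, 4, 9, 10, 12, 6, 8, 11] — all 12 vertices reached)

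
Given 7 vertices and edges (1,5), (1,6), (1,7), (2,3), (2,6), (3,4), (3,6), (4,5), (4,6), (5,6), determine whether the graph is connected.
Yes (BFS from 1 visits [1, 5, 6, 7, 4, 2, 3] — all 7 vertices reached)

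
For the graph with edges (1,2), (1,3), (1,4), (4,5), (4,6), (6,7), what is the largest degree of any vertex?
3 (attained at vertices 1, 4)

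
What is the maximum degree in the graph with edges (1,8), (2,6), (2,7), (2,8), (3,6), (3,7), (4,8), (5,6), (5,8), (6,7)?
4 (attained at vertices 6, 8)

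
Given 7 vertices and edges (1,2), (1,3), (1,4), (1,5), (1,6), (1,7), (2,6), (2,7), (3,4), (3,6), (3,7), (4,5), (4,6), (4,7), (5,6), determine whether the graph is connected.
Yes (BFS from 1 visits [1, 2, 3, 4, 5, 6, 7] — all 7 vertices reached)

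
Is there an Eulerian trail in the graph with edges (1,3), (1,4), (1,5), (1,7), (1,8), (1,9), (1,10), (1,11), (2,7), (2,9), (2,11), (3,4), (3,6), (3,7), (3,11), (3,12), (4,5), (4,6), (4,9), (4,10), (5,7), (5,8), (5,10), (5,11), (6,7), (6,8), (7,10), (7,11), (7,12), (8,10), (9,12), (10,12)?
Yes (the graph is connected and exactly 2 vertices have odd degree: {2, 11}; any Eulerian path must start and end at those)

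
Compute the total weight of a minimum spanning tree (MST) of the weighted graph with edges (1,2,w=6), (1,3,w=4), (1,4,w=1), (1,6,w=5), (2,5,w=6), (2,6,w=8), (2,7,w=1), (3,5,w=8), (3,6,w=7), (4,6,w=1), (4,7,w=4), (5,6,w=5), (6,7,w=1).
13 (MST edges: (1,3,w=4), (1,4,w=1), (2,7,w=1), (4,6,w=1), (5,6,w=5), (6,7,w=1); sum of weights 4 + 1 + 1 + 1 + 5 + 1 = 13)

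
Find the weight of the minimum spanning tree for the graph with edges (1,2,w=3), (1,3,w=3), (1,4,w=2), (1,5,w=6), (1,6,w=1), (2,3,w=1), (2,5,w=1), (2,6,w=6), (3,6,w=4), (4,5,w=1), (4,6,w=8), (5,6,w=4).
6 (MST edges: (1,4,w=2), (1,6,w=1), (2,3,w=1), (2,5,w=1), (4,5,w=1); sum of weights 2 + 1 + 1 + 1 + 1 = 6)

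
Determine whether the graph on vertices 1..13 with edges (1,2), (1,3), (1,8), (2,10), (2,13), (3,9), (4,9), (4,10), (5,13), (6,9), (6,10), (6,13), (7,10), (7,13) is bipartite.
Yes. Partition: {1, 9, 10, 11, 12, 13}, {2, 3, 4, 5, 6, 7, 8}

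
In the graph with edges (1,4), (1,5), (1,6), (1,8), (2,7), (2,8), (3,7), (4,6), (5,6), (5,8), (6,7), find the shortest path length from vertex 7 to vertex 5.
2 (path: 7 -> 6 -> 5, 2 edges)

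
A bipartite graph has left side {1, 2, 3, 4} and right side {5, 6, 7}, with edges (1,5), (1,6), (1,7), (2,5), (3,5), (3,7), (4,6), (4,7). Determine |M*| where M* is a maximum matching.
3 (matching: (1,7), (2,5), (4,6); upper bound min(|L|,|R|) = min(4,3) = 3)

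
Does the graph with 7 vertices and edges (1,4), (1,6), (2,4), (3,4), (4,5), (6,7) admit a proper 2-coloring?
Yes. Partition: {1, 2, 3, 5, 7}, {4, 6}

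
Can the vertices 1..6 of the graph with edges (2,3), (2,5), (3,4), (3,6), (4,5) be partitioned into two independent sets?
Yes. Partition: {1, 2, 4, 6}, {3, 5}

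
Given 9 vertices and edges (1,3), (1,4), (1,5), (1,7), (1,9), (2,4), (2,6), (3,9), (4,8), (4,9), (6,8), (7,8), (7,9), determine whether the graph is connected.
Yes (BFS from 1 visits [1, 3, 4, 5, 7, 9, 2, 8, 6] — all 9 vertices reached)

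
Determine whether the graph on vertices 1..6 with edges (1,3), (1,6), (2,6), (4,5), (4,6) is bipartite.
Yes. Partition: {1, 2, 4}, {3, 5, 6}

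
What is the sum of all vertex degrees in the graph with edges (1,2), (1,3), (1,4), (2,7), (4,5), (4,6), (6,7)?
14 (handshake: sum of degrees = 2|E| = 2 x 7 = 14)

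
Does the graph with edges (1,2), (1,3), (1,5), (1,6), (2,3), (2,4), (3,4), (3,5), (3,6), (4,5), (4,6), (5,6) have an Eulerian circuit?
No (2 vertices have odd degree: {2, 3}; Eulerian circuit requires 0)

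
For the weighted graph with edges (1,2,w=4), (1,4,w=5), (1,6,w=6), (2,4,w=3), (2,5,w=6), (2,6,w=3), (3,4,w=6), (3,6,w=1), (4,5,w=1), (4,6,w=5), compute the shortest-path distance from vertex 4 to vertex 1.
5 (path: 4 -> 1; weights 5 = 5)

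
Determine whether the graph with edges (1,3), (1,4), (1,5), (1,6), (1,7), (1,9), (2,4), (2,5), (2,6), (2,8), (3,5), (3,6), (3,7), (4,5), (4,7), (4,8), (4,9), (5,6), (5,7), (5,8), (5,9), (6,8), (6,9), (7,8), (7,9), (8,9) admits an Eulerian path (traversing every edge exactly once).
Yes — and in fact it has an Eulerian circuit (the graph is connected and all 9 vertices have even degree)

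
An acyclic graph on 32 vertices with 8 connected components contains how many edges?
24 (Each of the 8 component trees on V_i vertices has V_i - 1 edges; summing gives V - C = 32 - 8 = 24)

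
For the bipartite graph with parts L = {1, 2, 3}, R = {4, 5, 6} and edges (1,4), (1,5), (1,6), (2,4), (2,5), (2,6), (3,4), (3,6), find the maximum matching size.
3 (matching: (1,6), (2,5), (3,4); upper bound min(|L|,|R|) = min(3,3) = 3)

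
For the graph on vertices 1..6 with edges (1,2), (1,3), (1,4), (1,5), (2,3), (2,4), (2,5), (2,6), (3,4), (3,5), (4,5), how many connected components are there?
1 (components: {1, 2, 3, 4, 5, 6})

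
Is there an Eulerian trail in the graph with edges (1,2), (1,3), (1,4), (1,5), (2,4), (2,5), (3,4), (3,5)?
No (4 vertices have odd degree: {2, 3, 4, 5}; Eulerian path requires 0 or 2)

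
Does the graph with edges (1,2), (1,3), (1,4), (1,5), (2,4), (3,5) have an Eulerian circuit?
Yes (the graph is connected and all 5 vertices have even degree)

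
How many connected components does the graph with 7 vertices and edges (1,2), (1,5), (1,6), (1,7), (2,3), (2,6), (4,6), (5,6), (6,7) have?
1 (components: {1, 2, 3, 4, 5, 6, 7})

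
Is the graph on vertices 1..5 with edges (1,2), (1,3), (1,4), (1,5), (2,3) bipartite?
No (odd cycle of length 3: 3 -> 1 -> 2 -> 3)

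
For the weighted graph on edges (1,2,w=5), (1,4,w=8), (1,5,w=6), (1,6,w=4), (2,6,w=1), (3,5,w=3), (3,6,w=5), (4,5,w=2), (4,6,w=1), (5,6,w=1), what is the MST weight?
10 (MST edges: (1,6,w=4), (2,6,w=1), (3,5,w=3), (4,6,w=1), (5,6,w=1); sum of weights 4 + 1 + 3 + 1 + 1 = 10)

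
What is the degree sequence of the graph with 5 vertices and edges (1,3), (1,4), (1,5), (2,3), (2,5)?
[3, 2, 2, 2, 1] (degrees: deg(1)=3, deg(2)=2, deg(3)=2, deg(4)=1, deg(5)=2)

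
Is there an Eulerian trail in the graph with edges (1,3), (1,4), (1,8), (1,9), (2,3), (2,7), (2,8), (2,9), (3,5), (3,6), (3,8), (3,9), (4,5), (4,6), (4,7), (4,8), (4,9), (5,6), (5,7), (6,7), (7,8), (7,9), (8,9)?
Yes — and in fact it has an Eulerian circuit (the graph is connected and all 9 vertices have even degree)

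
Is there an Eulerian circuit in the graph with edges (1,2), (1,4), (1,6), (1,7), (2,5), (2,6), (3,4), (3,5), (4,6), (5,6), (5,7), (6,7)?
No (4 vertices have odd degree: {2, 4, 6, 7}; Eulerian circuit requires 0)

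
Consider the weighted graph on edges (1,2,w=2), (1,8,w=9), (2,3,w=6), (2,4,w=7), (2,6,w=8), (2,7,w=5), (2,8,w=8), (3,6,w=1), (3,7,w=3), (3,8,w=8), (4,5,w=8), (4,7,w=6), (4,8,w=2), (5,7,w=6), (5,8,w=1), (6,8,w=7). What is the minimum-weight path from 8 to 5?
1 (path: 8 -> 5; weights 1 = 1)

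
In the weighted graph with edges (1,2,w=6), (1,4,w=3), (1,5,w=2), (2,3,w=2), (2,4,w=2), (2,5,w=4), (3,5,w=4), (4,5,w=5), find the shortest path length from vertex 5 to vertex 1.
2 (path: 5 -> 1; weights 2 = 2)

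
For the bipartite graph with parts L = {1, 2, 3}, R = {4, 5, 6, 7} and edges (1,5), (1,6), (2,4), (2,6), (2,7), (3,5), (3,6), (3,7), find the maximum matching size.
3 (matching: (1,6), (2,7), (3,5); upper bound min(|L|,|R|) = min(3,4) = 3)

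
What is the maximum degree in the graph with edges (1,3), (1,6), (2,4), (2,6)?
2 (attained at vertices 1, 2, 6)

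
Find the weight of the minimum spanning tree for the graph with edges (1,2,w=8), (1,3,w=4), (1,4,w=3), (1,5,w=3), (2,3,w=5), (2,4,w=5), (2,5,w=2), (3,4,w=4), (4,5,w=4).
12 (MST edges: (1,3,w=4), (1,4,w=3), (1,5,w=3), (2,5,w=2); sum of weights 4 + 3 + 3 + 2 = 12)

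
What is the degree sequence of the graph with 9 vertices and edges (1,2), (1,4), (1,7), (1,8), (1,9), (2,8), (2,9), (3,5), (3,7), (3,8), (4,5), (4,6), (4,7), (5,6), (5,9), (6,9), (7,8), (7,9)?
[5, 5, 5, 4, 4, 4, 3, 3, 3] (degrees: deg(1)=5, deg(2)=3, deg(3)=3, deg(4)=4, deg(5)=4, deg(6)=3, deg(7)=5, deg(8)=4, deg(9)=5)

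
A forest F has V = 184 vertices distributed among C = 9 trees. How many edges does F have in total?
175 (Each of the 9 component trees on V_i vertices has V_i - 1 edges; summing gives V - C = 184 - 9 = 175)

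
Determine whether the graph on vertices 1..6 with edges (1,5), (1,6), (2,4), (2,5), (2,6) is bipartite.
Yes. Partition: {1, 2, 3}, {4, 5, 6}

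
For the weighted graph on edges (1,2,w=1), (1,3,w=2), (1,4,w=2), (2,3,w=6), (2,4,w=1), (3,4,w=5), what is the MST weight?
4 (MST edges: (1,2,w=1), (1,3,w=2), (2,4,w=1); sum of weights 1 + 2 + 1 = 4)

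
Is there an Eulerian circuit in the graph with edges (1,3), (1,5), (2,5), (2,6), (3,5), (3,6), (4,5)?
No (2 vertices have odd degree: {3, 4}; Eulerian circuit requires 0)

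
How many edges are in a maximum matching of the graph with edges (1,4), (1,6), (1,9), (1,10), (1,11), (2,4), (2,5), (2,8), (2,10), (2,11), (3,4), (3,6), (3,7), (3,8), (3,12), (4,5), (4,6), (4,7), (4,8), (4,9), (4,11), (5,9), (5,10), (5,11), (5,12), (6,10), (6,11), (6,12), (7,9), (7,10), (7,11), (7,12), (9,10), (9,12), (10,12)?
6 (matching: (1,10), (2,5), (3,8), (4,9), (6,12), (7,11); upper bound floor(n/2) = floor(12/2) = 6)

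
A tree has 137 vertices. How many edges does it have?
136 (A tree on V vertices has V - 1 edges, so 137 - 1 = 136)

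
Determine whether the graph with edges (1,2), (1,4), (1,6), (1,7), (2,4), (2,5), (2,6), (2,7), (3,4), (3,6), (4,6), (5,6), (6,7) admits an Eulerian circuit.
No (2 vertices have odd degree: {2, 7}; Eulerian circuit requires 0)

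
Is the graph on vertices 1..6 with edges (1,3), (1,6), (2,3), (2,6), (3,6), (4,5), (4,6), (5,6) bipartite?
No (odd cycle of length 3: 6 -> 1 -> 3 -> 6)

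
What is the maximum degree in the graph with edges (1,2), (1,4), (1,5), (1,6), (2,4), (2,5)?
4 (attained at vertex 1)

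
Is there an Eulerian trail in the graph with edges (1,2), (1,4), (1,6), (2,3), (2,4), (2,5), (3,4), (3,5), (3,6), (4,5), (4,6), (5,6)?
Yes (the graph is connected and exactly 2 vertices have odd degree: {1, 4}; any Eulerian path must start and end at those)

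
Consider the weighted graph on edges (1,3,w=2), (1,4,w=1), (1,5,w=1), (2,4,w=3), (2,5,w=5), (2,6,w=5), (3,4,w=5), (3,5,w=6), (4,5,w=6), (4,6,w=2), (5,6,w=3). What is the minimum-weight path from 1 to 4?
1 (path: 1 -> 4; weights 1 = 1)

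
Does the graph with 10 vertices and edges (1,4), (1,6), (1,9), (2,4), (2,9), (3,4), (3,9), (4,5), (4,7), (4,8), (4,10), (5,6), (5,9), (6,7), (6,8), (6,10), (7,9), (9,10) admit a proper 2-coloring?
Yes. Partition: {1, 2, 3, 5, 7, 8, 10}, {4, 6, 9}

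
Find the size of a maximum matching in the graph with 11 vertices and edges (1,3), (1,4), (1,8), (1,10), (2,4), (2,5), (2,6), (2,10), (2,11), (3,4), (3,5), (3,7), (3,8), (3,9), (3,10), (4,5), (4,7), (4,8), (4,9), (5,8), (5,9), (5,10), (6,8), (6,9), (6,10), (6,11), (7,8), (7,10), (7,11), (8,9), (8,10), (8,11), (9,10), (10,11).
5 (matching: (2,5), (3,9), (4,8), (6,11), (7,10); upper bound floor(n/2) = floor(11/2) = 5)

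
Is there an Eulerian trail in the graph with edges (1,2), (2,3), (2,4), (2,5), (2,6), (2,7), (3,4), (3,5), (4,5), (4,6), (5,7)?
Yes (the graph is connected and exactly 2 vertices have odd degree: {1, 3}; any Eulerian path must start and end at those)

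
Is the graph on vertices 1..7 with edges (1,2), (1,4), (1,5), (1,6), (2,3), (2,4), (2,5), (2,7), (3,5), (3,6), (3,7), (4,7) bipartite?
No (odd cycle of length 3: 2 -> 1 -> 4 -> 2)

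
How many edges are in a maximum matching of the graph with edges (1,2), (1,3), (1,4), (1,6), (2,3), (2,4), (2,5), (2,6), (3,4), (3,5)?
3 (matching: (1,6), (2,5), (3,4); upper bound floor(n/2) = floor(6/2) = 3)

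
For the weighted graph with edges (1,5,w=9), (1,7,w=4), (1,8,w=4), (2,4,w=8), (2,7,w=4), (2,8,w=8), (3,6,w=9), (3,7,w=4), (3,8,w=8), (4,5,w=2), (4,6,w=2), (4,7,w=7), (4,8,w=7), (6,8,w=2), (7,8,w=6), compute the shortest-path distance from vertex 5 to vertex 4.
2 (path: 5 -> 4; weights 2 = 2)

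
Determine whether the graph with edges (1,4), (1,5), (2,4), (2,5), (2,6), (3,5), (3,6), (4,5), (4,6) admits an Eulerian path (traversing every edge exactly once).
Yes (the graph is connected and exactly 2 vertices have odd degree: {2, 6}; any Eulerian path must start and end at those)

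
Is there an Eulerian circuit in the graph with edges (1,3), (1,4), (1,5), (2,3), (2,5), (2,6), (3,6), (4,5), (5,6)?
No (4 vertices have odd degree: {1, 2, 3, 6}; Eulerian circuit requires 0)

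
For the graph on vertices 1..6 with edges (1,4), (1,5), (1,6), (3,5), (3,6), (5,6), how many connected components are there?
2 (components: {1, 3, 4, 5, 6}, {2})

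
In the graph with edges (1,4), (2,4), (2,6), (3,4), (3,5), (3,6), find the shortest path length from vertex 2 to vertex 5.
3 (path: 2 -> 4 -> 3 -> 5, 3 edges)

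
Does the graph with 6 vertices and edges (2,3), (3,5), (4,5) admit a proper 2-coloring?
Yes. Partition: {1, 2, 5, 6}, {3, 4}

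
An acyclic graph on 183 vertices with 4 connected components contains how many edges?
179 (Each of the 4 component trees on V_i vertices has V_i - 1 edges; summing gives V - C = 183 - 4 = 179)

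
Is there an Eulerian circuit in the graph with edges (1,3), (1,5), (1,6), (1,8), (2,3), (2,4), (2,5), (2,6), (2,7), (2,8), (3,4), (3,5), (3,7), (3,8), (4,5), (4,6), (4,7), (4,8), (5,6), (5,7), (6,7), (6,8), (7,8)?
Yes (the graph is connected and all 8 vertices have even degree)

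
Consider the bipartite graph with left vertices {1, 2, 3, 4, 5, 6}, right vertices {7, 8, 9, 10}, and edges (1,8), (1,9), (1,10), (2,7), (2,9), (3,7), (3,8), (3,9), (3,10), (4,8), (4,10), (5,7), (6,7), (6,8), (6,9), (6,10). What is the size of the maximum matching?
4 (matching: (1,10), (2,9), (3,8), (5,7); upper bound min(|L|,|R|) = min(6,4) = 4)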